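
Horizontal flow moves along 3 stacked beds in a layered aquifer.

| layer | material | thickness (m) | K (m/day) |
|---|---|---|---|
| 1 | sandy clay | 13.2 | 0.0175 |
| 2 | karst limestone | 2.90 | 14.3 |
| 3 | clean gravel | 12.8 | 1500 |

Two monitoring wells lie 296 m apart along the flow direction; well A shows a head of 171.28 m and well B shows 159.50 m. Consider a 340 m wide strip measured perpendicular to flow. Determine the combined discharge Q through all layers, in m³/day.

260000

Flow is parallel to layering, so each bed carries its own Darcy discharge and the transmissivities add.
Σ(K_i·b_i) = 0.0175×13.2 + 14.3×2.90 + 1500×12.8 = 19242 m²/day.
Hydraulic gradient i = (171.28 − 159.50) / 296 = 11.78 / 296 = 0.03980.
Q = Σ(K_i·b_i) · W · i = 19242 × 340 × 0.03980 = 2.604e+05 m³/day.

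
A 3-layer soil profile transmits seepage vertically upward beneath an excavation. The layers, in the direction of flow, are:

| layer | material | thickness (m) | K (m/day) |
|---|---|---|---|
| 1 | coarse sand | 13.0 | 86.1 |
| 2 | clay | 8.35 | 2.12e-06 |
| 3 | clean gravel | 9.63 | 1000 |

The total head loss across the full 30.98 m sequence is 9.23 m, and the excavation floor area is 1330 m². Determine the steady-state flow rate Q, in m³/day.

Flow is perpendicular to layering, so the layers act in series and the equivalent K is the thickness-weighted harmonic mean.
Total thickness L = 13.0 + 8.35 + 9.63 = 30.98 m.
Σ(b_i/K_i) = 13.0/86.1 + 8.35/2.12e-06 + 9.63/1000 = 3.939e+06 d.
K_eq = L / Σ(b_i/K_i) = 30.98 / 3.939e+06 = 7.866e-06 m/day.
Q = K_eq · A · (Δh/L) = 7.866e-06 × 1330 × (9.23/30.98) = 0.003117 m³/day.

0.00312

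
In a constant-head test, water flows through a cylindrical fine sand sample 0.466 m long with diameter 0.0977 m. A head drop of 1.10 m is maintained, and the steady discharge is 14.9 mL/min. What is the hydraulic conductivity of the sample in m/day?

1.21

Cross-sectional area A = π·(d/2)² = π × (0.0977/2)² = 0.007497 m².
Convert discharge: 14.9 mL/min = 2.483e-07 m³/s.
Darcy's law rearranged: K = Q·L / (A·Δh) = 2.483e-07 × 0.466 / (0.007497 × 1.10) = 1.403e-05 m/s = 1.212 m/day.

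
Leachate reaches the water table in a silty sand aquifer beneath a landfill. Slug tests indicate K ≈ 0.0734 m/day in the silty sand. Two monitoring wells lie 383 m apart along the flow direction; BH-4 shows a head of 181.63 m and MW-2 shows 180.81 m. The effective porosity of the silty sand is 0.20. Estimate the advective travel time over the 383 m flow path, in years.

Hydraulic gradient i = (181.63 − 180.81) / 383 = 0.82 / 383 = 0.002141.
Darcy flux q = K · i = 0.07340 × 0.002141 = 0.0001571 m/day.
Seepage velocity v = q / n_e = 0.0001571 / 0.20 = 0.0007857 m/day.
Travel time t = L / v = 383 / 0.0007857 = 4.874e+05 days = 1335 years.

1330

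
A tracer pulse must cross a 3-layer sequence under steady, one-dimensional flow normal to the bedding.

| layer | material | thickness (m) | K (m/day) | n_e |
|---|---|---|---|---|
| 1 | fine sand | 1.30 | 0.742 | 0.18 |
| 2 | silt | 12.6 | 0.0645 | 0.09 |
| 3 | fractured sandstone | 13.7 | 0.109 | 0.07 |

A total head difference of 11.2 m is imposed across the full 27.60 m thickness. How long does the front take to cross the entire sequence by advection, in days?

67.1

With flow normal to the layers, continuity requires the same specific discharge q through every layer.
Σ(b_i/K_i) = 1.30/0.742 + 12.6/0.0645 + 13.7/0.109 = 322.8 d.
q = Δh / Σ(b_i/K_i) = 11.2 / 322.8 = 0.03470 m/day.
In each layer the seepage velocity is v_i = q/n_i, so the layer transit time is t_i = b_i·n_i / q:
  layer 1 (fine sand): t_1 = 1.30 × 0.18 / 0.03470 = 6.744 d
  layer 2 (silt): t_2 = 12.6 × 0.09 / 0.03470 = 32.68 d
  layer 3 (fractured sandstone): t_3 = 13.7 × 0.07 / 0.03470 = 27.64 d
Total t = Σ t_i = 67.07 days.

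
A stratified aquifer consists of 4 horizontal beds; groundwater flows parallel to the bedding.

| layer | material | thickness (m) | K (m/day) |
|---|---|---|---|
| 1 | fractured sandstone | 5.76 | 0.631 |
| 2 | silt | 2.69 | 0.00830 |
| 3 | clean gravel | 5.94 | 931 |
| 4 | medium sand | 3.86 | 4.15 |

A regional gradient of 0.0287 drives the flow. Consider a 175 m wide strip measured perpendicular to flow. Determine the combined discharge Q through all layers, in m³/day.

Flow is parallel to layering, so each bed carries its own Darcy discharge and the transmissivities add.
Σ(K_i·b_i) = 0.631×5.76 + 0.00830×2.69 + 931×5.94 + 4.15×3.86 = 5550 m²/day.
Hydraulic gradient i = 0.0287.
Q = Σ(K_i·b_i) · W · i = 5550 × 175 × 0.02870 = 27874 m³/day.

27900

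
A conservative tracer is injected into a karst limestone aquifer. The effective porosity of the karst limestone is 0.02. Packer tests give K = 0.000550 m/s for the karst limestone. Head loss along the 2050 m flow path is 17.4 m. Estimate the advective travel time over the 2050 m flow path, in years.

Convert K: 0.000550 m/s × 86400 = 47.52 m/day.
Hydraulic gradient i = Δh / L = 17.4 / 2050 = 0.008488.
Darcy flux q = K · i = 47.52 × 0.008488 = 0.4033 m/day.
Seepage velocity v = q / n_e = 0.4033 / 0.02 = 20.17 m/day.
Travel time t = L / v = 2050 / 20.17 = 101.7 days = 0.2783 years.

0.278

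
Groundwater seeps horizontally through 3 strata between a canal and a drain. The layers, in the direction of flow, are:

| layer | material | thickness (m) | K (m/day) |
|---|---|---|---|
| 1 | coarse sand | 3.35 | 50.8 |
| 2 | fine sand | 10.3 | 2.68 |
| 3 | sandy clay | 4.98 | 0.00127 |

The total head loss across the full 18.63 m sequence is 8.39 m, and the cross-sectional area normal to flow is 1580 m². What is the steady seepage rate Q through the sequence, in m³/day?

3.38

Flow is perpendicular to layering, so the layers act in series and the equivalent K is the thickness-weighted harmonic mean.
Total thickness L = 3.35 + 10.3 + 4.98 = 18.63 m.
Σ(b_i/K_i) = 3.35/50.8 + 10.3/2.68 + 4.98/0.00127 = 3925 d.
K_eq = L / Σ(b_i/K_i) = 18.63 / 3925 = 0.004746 m/day.
Q = K_eq · A · (Δh/L) = 0.004746 × 1580 × (8.39/18.63) = 3.377 m³/day.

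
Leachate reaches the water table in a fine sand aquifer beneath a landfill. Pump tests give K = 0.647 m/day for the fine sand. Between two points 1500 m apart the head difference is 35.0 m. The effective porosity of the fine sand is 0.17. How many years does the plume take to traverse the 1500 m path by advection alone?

46.2

Hydraulic gradient i = Δh / L = 35.0 / 1500 = 0.02333.
Darcy flux q = K · i = 0.6470 × 0.02333 = 0.01510 m/day.
Seepage velocity v = q / n_e = 0.01510 / 0.17 = 0.08880 m/day.
Travel time t = L / v = 1500 / 0.08880 = 16891 days = 46.25 years.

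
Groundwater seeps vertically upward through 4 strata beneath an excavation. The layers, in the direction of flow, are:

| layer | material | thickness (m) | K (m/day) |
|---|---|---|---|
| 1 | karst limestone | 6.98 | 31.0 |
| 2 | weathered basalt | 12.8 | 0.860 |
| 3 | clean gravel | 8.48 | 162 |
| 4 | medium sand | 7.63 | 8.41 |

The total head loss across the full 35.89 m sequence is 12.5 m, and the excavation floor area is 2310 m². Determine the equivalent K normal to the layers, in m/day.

Flow is perpendicular to layering, so the layers act in series and the equivalent K is the thickness-weighted harmonic mean.
Total thickness L = 6.98 + 12.8 + 8.48 + 7.63 = 35.89 m.
Σ(b_i/K_i) = 6.98/31.0 + 12.8/0.860 + 8.48/162 + 7.63/8.41 = 16.07 d.
K_eq = L / Σ(b_i/K_i) = 35.89 / 16.07 = 2.234 m/day.

2.23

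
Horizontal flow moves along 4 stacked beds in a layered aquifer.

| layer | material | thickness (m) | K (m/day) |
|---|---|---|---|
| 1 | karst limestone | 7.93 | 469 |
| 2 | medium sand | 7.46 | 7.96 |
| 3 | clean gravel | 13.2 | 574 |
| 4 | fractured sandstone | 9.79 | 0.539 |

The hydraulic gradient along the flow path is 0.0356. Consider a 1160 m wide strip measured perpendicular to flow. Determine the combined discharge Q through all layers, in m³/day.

Flow is parallel to layering, so each bed carries its own Darcy discharge and the transmissivities add.
Σ(K_i·b_i) = 469×7.93 + 7.96×7.46 + 574×13.2 + 0.539×9.79 = 11361 m²/day.
Hydraulic gradient i = 0.0356.
Q = Σ(K_i·b_i) · W · i = 11361 × 1160 × 0.03560 = 4.691e+05 m³/day.

469000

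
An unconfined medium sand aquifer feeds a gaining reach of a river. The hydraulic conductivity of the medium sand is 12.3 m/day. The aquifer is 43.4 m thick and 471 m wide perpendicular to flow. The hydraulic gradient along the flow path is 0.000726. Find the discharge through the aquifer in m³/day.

183

Cross-sectional area A = 471 × 43.4 = 20441 m².
Hydraulic gradient i = 0.000726.
Darcy's law: Q = K · A · i = 12.30 × 20441 × 0.0007260 = 182.5 m³/day.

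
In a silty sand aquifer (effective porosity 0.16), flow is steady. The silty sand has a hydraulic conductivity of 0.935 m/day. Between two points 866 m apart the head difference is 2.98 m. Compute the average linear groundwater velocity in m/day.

Hydraulic gradient i = Δh / L = 2.98 / 866 = 0.003441.
Darcy flux q = K · i = 0.9350 × 0.003441 = 0.003217 m/day.
Seepage velocity v = q / n_e = 0.003217 / 0.16 = 0.02011 m/day.

0.0201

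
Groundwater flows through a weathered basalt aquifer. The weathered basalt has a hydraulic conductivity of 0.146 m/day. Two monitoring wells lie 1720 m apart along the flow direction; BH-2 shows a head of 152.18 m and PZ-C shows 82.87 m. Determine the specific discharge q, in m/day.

0.00588

Hydraulic gradient i = (152.18 − 82.87) / 1720 = 69.31 / 1720 = 0.04030.
Specific discharge q = K · i = 0.1460 × 0.04030 = 0.005883 m/day.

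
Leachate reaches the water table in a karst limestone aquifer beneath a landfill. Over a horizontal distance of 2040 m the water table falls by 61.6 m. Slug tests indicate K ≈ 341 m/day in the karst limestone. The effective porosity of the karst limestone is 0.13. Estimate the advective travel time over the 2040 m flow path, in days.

25.8

Hydraulic gradient i = Δh / L = 61.6 / 2040 = 0.03020.
Darcy flux q = K · i = 341.0 × 0.03020 = 10.30 m/day.
Seepage velocity v = q / n_e = 10.30 / 0.13 = 79.21 m/day.
Travel time t = L / v = 2040 / 79.21 = 25.76 days.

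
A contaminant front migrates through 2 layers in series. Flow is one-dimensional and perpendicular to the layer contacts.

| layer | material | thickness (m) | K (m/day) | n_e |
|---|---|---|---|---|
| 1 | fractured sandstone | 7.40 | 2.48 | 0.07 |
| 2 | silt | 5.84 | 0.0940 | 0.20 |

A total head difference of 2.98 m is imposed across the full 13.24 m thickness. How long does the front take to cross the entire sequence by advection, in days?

36.8

With flow normal to the layers, continuity requires the same specific discharge q through every layer.
Σ(b_i/K_i) = 7.40/2.48 + 5.84/0.0940 = 65.11 d.
q = Δh / Σ(b_i/K_i) = 2.98 / 65.11 = 0.04577 m/day.
In each layer the seepage velocity is v_i = q/n_i, so the layer transit time is t_i = b_i·n_i / q:
  layer 1 (fractured sandstone): t_1 = 7.40 × 0.07 / 0.04577 = 11.32 d
  layer 2 (silt): t_2 = 5.84 × 0.20 / 0.04577 = 25.52 d
Total t = Σ t_i = 36.84 days.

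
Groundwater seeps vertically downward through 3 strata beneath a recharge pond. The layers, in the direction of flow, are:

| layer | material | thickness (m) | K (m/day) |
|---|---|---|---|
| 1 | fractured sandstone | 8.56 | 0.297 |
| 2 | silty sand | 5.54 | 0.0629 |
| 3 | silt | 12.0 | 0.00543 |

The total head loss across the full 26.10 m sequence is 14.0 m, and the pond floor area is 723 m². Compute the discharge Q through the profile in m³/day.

4.35

Flow is perpendicular to layering, so the layers act in series and the equivalent K is the thickness-weighted harmonic mean.
Total thickness L = 8.56 + 5.54 + 12.0 = 26.10 m.
Σ(b_i/K_i) = 8.56/0.297 + 5.54/0.0629 + 12.0/0.00543 = 2327 d.
K_eq = L / Σ(b_i/K_i) = 26.10 / 2327 = 0.01122 m/day.
Q = K_eq · A · (Δh/L) = 0.01122 × 723 × (14.0/26.10) = 4.350 m³/day.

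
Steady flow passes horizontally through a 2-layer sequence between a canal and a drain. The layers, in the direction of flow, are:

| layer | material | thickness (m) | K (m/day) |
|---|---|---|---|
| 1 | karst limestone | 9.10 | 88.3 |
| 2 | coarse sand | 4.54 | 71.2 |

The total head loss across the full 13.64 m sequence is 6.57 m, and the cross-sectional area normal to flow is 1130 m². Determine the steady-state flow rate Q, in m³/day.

44500

Flow is perpendicular to layering, so the layers act in series and the equivalent K is the thickness-weighted harmonic mean.
Total thickness L = 9.10 + 4.54 = 13.64 m.
Σ(b_i/K_i) = 9.10/88.3 + 4.54/71.2 = 0.1668 d.
K_eq = L / Σ(b_i/K_i) = 13.64 / 0.1668 = 81.76 m/day.
Q = K_eq · A · (Δh/L) = 81.76 × 1130 × (6.57/13.64) = 44503 m³/day.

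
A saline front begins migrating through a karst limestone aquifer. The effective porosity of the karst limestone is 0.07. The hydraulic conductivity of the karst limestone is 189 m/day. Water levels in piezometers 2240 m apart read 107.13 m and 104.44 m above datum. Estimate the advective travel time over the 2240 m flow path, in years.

Hydraulic gradient i = (107.13 − 104.44) / 2240 = 2.69 / 2240 = 0.001201.
Darcy flux q = K · i = 189.0 × 0.001201 = 0.2270 m/day.
Seepage velocity v = q / n_e = 0.2270 / 0.07 = 3.242 m/day.
Travel time t = L / v = 2240 / 3.242 = 690.8 days = 1.891 years.

1.89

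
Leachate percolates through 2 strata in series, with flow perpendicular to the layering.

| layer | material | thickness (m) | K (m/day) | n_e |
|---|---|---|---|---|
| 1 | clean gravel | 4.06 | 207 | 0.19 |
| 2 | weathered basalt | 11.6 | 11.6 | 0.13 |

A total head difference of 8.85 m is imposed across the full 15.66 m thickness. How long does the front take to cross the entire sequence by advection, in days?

0.263

With flow normal to the layers, continuity requires the same specific discharge q through every layer.
Σ(b_i/K_i) = 4.06/207 + 11.6/11.6 = 1.020 d.
q = Δh / Σ(b_i/K_i) = 8.85 / 1.020 = 8.680 m/day.
In each layer the seepage velocity is v_i = q/n_i, so the layer transit time is t_i = b_i·n_i / q:
  layer 1 (clean gravel): t_1 = 4.06 × 0.19 / 8.680 = 0.08887 d
  layer 2 (weathered basalt): t_2 = 11.6 × 0.13 / 8.680 = 0.1737 d
Total t = Σ t_i = 0.2626 days.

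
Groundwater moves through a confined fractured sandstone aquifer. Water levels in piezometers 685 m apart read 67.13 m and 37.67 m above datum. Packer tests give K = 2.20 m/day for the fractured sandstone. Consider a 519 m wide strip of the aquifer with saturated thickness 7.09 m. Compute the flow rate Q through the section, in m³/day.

Cross-sectional area A = 519 × 7.09 = 3680 m².
Hydraulic gradient i = (67.13 − 37.67) / 685 = 29.46 / 685 = 0.04301.
Darcy's law: Q = K · A · i = 2.200 × 3680 × 0.04301 = 348.2 m³/day.

348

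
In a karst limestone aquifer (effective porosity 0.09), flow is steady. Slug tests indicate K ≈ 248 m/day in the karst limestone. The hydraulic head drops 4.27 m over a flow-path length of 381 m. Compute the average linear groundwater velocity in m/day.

Hydraulic gradient i = Δh / L = 4.27 / 381 = 0.01121.
Darcy flux q = K · i = 248.0 × 0.01121 = 2.779 m/day.
Seepage velocity v = q / n_e = 2.779 / 0.09 = 30.88 m/day.

30.9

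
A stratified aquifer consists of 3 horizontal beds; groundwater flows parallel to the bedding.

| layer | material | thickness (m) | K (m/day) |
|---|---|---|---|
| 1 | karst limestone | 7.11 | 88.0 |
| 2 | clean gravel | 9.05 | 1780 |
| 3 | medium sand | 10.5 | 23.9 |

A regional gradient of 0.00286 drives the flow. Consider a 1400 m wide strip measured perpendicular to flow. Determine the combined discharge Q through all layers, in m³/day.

Flow is parallel to layering, so each bed carries its own Darcy discharge and the transmissivities add.
Σ(K_i·b_i) = 88.0×7.11 + 1780×9.05 + 23.9×10.5 = 16986 m²/day.
Hydraulic gradient i = 0.00286.
Q = Σ(K_i·b_i) · W · i = 16986 × 1400 × 0.002860 = 68010 m³/day.

68000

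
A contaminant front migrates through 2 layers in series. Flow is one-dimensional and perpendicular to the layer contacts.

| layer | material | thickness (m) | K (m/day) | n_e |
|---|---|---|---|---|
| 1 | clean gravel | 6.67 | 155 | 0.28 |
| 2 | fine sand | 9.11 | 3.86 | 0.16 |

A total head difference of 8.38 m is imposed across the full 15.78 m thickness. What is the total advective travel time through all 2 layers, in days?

With flow normal to the layers, continuity requires the same specific discharge q through every layer.
Σ(b_i/K_i) = 6.67/155 + 9.11/3.86 = 2.403 d.
q = Δh / Σ(b_i/K_i) = 8.38 / 2.403 = 3.487 m/day.
In each layer the seepage velocity is v_i = q/n_i, so the layer transit time is t_i = b_i·n_i / q:
  layer 1 (clean gravel): t_1 = 6.67 × 0.28 / 3.487 = 0.5356 d
  layer 2 (fine sand): t_2 = 9.11 × 0.16 / 3.487 = 0.4180 d
Total t = Σ t_i = 0.9536 days.

0.954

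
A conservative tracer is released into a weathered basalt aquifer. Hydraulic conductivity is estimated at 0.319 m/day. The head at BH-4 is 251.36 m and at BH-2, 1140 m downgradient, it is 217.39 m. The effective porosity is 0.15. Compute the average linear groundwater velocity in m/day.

0.0634

Hydraulic gradient i = (251.36 − 217.39) / 1140 = 33.97 / 1140 = 0.02980.
Darcy flux q = K · i = 0.3190 × 0.02980 = 0.009506 m/day.
Seepage velocity v = q / n_e = 0.009506 / 0.15 = 0.06337 m/day.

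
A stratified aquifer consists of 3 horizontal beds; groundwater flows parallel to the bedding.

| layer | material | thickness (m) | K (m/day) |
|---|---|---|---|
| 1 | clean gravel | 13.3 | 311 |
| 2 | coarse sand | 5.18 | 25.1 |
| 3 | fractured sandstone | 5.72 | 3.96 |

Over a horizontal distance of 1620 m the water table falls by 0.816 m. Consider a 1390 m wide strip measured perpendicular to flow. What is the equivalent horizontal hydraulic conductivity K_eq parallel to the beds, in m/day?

177

Flow is parallel to layering, so each bed carries its own Darcy discharge and the transmissivities add.
Σ(K_i·b_i) = 311×13.3 + 25.1×5.18 + 3.96×5.72 = 4289 m²/day.
Total thickness b = 24.20 m, so K_eq = Σ(K_i·b_i)/b = 177.2 m/day.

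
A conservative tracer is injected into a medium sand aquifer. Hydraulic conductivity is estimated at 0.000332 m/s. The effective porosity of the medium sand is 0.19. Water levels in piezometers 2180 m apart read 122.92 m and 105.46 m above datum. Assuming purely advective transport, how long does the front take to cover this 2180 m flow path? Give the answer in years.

4.94

Convert K: 0.000332 m/s × 86400 = 28.68 m/day.
Hydraulic gradient i = (122.92 − 105.46) / 2180 = 17.46 / 2180 = 0.008009.
Darcy flux q = K · i = 28.68 × 0.008009 = 0.2297 m/day.
Seepage velocity v = q / n_e = 0.2297 / 0.19 = 1.209 m/day.
Travel time t = L / v = 2180 / 1.209 = 1803 days = 4.936 years.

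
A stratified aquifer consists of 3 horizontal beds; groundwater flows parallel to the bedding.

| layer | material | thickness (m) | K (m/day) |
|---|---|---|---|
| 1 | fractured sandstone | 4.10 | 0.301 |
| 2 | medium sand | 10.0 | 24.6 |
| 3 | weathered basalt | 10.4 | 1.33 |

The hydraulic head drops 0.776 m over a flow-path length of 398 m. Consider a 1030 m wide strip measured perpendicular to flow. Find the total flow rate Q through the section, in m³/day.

Flow is parallel to layering, so each bed carries its own Darcy discharge and the transmissivities add.
Σ(K_i·b_i) = 0.301×4.10 + 24.6×10.0 + 1.33×10.4 = 261.1 m²/day.
Hydraulic gradient i = Δh / L = 0.776 / 398 = 0.001950.
Q = Σ(K_i·b_i) · W · i = 261.1 × 1030 × 0.001950 = 524.3 m³/day.

524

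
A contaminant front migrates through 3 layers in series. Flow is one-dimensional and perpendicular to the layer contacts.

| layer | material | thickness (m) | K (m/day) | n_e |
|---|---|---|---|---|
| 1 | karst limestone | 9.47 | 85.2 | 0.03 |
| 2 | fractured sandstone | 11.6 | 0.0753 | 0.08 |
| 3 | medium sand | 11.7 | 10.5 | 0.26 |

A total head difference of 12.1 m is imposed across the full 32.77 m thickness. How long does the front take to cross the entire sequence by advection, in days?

54.6

With flow normal to the layers, continuity requires the same specific discharge q through every layer.
Σ(b_i/K_i) = 9.47/85.2 + 11.6/0.0753 + 11.7/10.5 = 155.3 d.
q = Δh / Σ(b_i/K_i) = 12.1 / 155.3 = 0.07793 m/day.
In each layer the seepage velocity is v_i = q/n_i, so the layer transit time is t_i = b_i·n_i / q:
  layer 1 (karst limestone): t_1 = 9.47 × 0.03 / 0.07793 = 3.646 d
  layer 2 (fractured sandstone): t_2 = 11.6 × 0.08 / 0.07793 = 11.91 d
  layer 3 (medium sand): t_3 = 11.7 × 0.26 / 0.07793 = 39.04 d
Total t = Σ t_i = 54.59 days.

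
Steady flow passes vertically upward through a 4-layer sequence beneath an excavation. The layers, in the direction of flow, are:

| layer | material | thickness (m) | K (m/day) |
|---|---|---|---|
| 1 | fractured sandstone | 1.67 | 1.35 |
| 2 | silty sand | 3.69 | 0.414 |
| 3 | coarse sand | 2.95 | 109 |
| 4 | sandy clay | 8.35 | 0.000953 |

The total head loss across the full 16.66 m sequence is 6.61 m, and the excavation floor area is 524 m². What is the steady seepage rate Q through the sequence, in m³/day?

Flow is perpendicular to layering, so the layers act in series and the equivalent K is the thickness-weighted harmonic mean.
Total thickness L = 1.67 + 3.69 + 2.95 + 8.35 = 16.66 m.
Σ(b_i/K_i) = 1.67/1.35 + 3.69/0.414 + 2.95/109 + 8.35/0.000953 = 8772 d.
K_eq = L / Σ(b_i/K_i) = 16.66 / 8772 = 0.001899 m/day.
Q = K_eq · A · (Δh/L) = 0.001899 × 524 × (6.61/16.66) = 0.3949 m³/day.

0.395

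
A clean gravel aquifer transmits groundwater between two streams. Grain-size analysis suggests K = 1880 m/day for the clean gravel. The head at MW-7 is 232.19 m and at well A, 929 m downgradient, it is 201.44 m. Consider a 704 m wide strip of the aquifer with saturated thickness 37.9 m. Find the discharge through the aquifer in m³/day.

Cross-sectional area A = 704 × 37.9 = 26682 m².
Hydraulic gradient i = (232.19 − 201.44) / 929 = 30.75 / 929 = 0.03310.
Darcy's law: Q = K · A · i = 1880 × 26682 × 0.03310 = 1.660e+06 m³/day.

1.66e+06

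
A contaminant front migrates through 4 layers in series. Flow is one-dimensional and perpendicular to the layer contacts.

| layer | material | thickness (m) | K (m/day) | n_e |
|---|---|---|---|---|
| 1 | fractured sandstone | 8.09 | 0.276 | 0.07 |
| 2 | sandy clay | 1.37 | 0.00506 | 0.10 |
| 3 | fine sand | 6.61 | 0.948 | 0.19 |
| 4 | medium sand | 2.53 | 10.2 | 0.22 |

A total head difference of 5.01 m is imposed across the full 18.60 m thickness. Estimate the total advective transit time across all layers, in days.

154

With flow normal to the layers, continuity requires the same specific discharge q through every layer.
Σ(b_i/K_i) = 8.09/0.276 + 1.37/0.00506 + 6.61/0.948 + 2.53/10.2 = 307.3 d.
q = Δh / Σ(b_i/K_i) = 5.01 / 307.3 = 0.01630 m/day.
In each layer the seepage velocity is v_i = q/n_i, so the layer transit time is t_i = b_i·n_i / q:
  layer 1 (fractured sandstone): t_1 = 8.09 × 0.07 / 0.01630 = 34.73 d
  layer 2 (sandy clay): t_2 = 1.37 × 0.10 / 0.01630 = 8.403 d
  layer 3 (fine sand): t_3 = 6.61 × 0.19 / 0.01630 = 77.03 d
  layer 4 (medium sand): t_4 = 2.53 × 0.22 / 0.01630 = 34.14 d
Total t = Σ t_i = 154.3 days.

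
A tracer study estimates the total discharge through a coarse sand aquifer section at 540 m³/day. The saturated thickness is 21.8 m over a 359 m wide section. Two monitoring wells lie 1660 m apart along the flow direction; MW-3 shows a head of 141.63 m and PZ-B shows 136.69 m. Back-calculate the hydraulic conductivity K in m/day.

Cross-sectional area A = 359 × 21.8 = 7826 m².
Hydraulic gradient i = (141.63 − 136.69) / 1660 = 4.94 / 1660 = 0.002976.
From Q = K·A·i, K = Q / (A·i) = 540 / (7826 × 0.002976) = 23.19 m/day.

23.2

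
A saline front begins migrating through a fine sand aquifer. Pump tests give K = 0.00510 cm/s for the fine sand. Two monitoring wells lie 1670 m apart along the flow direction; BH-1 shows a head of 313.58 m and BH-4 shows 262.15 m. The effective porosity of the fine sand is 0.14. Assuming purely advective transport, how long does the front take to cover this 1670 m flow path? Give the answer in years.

Convert K: 0.00510 cm/s × 864 = 4.406 m/day.
Hydraulic gradient i = (313.58 − 262.15) / 1670 = 51.43 / 1670 = 0.03080.
Darcy flux q = K · i = 4.406 × 0.03080 = 0.1357 m/day.
Seepage velocity v = q / n_e = 0.1357 / 0.14 = 0.9693 m/day.
Travel time t = L / v = 1670 / 0.9693 = 1723 days = 4.717 years.

4.72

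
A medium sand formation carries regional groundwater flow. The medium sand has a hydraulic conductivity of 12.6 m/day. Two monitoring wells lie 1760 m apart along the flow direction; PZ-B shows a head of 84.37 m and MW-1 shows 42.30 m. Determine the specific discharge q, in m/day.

Hydraulic gradient i = (84.37 − 42.30) / 1760 = 42.07 / 1760 = 0.02390.
Specific discharge q = K · i = 12.60 × 0.02390 = 0.3012 m/day.

0.301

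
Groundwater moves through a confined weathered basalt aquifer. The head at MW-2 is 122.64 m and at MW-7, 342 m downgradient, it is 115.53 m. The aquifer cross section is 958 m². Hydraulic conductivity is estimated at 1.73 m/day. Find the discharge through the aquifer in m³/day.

34.5

Hydraulic gradient i = (122.64 − 115.53) / 342 = 7.11 / 342 = 0.02079.
Darcy's law: Q = K · A · i = 1.730 × 958.0 × 0.02079 = 34.46 m³/day.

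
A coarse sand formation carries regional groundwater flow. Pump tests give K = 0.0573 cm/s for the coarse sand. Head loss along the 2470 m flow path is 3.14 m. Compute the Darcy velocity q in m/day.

Convert K: 0.0573 cm/s × 864 = 49.51 m/day.
Hydraulic gradient i = Δh / L = 3.14 / 2470 = 0.001271.
Specific discharge q = K · i = 49.51 × 0.001271 = 0.06294 m/day.

0.0629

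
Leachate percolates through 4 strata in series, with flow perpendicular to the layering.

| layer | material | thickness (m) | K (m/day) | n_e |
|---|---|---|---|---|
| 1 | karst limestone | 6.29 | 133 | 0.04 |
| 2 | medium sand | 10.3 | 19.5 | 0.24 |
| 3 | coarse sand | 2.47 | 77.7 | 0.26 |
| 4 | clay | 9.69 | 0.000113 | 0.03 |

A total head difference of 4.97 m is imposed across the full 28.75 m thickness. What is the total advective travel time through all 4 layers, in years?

173

With flow normal to the layers, continuity requires the same specific discharge q through every layer.
Σ(b_i/K_i) = 6.29/133 + 10.3/19.5 + 2.47/77.7 + 9.69/0.000113 = 85753 d.
q = Δh / Σ(b_i/K_i) = 4.97 / 85753 = 5.796e-05 m/day.
In each layer the seepage velocity is v_i = q/n_i, so the layer transit time is t_i = b_i·n_i / q:
  layer 1 (karst limestone): t_1 = 6.29 × 0.04 / 5.796e-05 = 4341 d
  layer 2 (medium sand): t_2 = 10.3 × 0.24 / 5.796e-05 = 42652 d
  layer 3 (coarse sand): t_3 = 2.47 × 0.26 / 5.796e-05 = 11081 d
  layer 4 (clay): t_4 = 9.69 × 0.03 / 5.796e-05 = 5016 d
Total t = Σ t_i = 63090 days = 172.7 years.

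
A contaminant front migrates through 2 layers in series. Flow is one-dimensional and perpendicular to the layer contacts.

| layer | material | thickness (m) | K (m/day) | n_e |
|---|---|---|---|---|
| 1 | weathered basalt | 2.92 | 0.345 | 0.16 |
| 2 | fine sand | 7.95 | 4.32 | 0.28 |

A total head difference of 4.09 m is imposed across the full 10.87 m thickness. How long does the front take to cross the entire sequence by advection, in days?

6.79

With flow normal to the layers, continuity requires the same specific discharge q through every layer.
Σ(b_i/K_i) = 2.92/0.345 + 7.95/4.32 = 10.30 d.
q = Δh / Σ(b_i/K_i) = 4.09 / 10.30 = 0.3969 m/day.
In each layer the seepage velocity is v_i = q/n_i, so the layer transit time is t_i = b_i·n_i / q:
  layer 1 (weathered basalt): t_1 = 2.92 × 0.16 / 0.3969 = 1.177 d
  layer 2 (fine sand): t_2 = 7.95 × 0.28 / 0.3969 = 5.608 d
Total t = Σ t_i = 6.785 days.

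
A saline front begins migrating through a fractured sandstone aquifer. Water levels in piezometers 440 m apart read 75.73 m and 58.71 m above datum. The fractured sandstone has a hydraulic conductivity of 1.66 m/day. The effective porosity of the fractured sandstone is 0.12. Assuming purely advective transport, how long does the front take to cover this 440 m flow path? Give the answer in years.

Hydraulic gradient i = (75.73 − 58.71) / 440 = 17.02 / 440 = 0.03868.
Darcy flux q = K · i = 1.660 × 0.03868 = 0.06421 m/day.
Seepage velocity v = q / n_e = 0.06421 / 0.12 = 0.5351 m/day.
Travel time t = L / v = 440 / 0.5351 = 822.3 days = 2.251 years.

2.25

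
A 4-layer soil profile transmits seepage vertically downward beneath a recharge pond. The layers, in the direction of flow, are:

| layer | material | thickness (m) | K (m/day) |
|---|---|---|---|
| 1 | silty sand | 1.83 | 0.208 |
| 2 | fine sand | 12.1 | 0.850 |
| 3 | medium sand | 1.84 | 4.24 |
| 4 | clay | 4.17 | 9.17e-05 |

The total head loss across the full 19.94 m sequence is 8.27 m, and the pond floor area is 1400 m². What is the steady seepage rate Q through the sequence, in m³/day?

0.254

Flow is perpendicular to layering, so the layers act in series and the equivalent K is the thickness-weighted harmonic mean.
Total thickness L = 1.83 + 12.1 + 1.84 + 4.17 = 19.94 m.
Σ(b_i/K_i) = 1.83/0.208 + 12.1/0.850 + 1.84/4.24 + 4.17/9.17e-05 = 45498 d.
K_eq = L / Σ(b_i/K_i) = 19.94 / 45498 = 0.0004383 m/day.
Q = K_eq · A · (Δh/L) = 0.0004383 × 1400 × (8.27/19.94) = 0.2545 m³/day.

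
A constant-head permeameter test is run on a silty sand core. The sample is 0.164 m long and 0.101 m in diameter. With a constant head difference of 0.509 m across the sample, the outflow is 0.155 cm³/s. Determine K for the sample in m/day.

Cross-sectional area A = π·(d/2)² = π × (0.101/2)² = 0.008012 m².
Convert discharge: 0.155 cm³/s = 1.550e-07 m³/s.
Darcy's law rearranged: K = Q·L / (A·Δh) = 1.550e-07 × 0.164 / (0.008012 × 0.509) = 6.233e-06 m/s = 0.5386 m/day.

0.539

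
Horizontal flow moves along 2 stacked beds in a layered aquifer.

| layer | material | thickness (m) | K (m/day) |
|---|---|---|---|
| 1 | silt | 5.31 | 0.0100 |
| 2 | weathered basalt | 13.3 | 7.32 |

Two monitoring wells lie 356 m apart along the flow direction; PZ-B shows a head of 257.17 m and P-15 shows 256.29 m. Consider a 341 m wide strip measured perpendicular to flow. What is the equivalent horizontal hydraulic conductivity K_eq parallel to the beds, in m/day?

Flow is parallel to layering, so each bed carries its own Darcy discharge and the transmissivities add.
Σ(K_i·b_i) = 0.0100×5.31 + 7.32×13.3 = 97.41 m²/day.
Total thickness b = 18.61 m, so K_eq = Σ(K_i·b_i)/b = 5.234 m/day.

5.23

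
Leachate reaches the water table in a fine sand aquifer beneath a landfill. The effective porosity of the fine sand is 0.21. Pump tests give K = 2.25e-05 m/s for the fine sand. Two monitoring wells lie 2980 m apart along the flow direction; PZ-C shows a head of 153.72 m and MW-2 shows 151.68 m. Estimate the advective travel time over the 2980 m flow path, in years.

1290

Convert K: 2.25e-05 m/s × 86400 = 1.944 m/day.
Hydraulic gradient i = (153.72 − 151.68) / 2980 = 2.04 / 2980 = 0.0006846.
Darcy flux q = K · i = 1.944 × 0.0006846 = 0.001331 m/day.
Seepage velocity v = q / n_e = 0.001331 / 0.21 = 0.006337 m/day.
Travel time t = L / v = 2980 / 0.006337 = 4.702e+05 days = 1287 years.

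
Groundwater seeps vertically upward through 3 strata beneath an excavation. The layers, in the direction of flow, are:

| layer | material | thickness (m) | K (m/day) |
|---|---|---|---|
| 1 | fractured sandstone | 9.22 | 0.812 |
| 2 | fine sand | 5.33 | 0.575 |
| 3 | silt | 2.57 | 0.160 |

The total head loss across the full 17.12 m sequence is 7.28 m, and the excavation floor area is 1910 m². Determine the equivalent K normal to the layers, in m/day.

Flow is perpendicular to layering, so the layers act in series and the equivalent K is the thickness-weighted harmonic mean.
Total thickness L = 9.22 + 5.33 + 2.57 = 17.12 m.
Σ(b_i/K_i) = 9.22/0.812 + 5.33/0.575 + 2.57/0.160 = 36.69 d.
K_eq = L / Σ(b_i/K_i) = 17.12 / 36.69 = 0.4667 m/day.

0.467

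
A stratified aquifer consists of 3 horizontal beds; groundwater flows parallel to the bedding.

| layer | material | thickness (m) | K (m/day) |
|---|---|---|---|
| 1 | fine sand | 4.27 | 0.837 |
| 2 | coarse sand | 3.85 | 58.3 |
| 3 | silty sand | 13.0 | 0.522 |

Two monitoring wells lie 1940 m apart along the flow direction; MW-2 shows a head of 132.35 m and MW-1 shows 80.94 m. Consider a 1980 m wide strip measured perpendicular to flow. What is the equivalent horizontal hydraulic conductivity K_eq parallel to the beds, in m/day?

11.1

Flow is parallel to layering, so each bed carries its own Darcy discharge and the transmissivities add.
Σ(K_i·b_i) = 0.837×4.27 + 58.3×3.85 + 0.522×13.0 = 234.8 m²/day.
Total thickness b = 21.12 m, so K_eq = Σ(K_i·b_i)/b = 11.12 m/day.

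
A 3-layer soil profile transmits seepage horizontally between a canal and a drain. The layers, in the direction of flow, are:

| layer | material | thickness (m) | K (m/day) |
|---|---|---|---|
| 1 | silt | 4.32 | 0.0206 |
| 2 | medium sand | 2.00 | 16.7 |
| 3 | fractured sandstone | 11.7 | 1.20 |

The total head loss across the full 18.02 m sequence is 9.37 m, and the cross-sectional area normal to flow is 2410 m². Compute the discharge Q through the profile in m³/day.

103

Flow is perpendicular to layering, so the layers act in series and the equivalent K is the thickness-weighted harmonic mean.
Total thickness L = 4.32 + 2.00 + 11.7 = 18.02 m.
Σ(b_i/K_i) = 4.32/0.0206 + 2.00/16.7 + 11.7/1.20 = 219.6 d.
K_eq = L / Σ(b_i/K_i) = 18.02 / 219.6 = 0.08207 m/day.
Q = K_eq · A · (Δh/L) = 0.08207 × 2410 × (9.37/18.02) = 102.8 m³/day.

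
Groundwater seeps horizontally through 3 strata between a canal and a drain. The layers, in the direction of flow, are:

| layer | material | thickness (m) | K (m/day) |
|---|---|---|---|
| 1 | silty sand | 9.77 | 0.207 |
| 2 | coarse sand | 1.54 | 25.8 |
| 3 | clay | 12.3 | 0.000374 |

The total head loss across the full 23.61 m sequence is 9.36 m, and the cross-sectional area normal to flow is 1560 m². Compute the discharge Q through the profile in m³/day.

0.443

Flow is perpendicular to layering, so the layers act in series and the equivalent K is the thickness-weighted harmonic mean.
Total thickness L = 9.77 + 1.54 + 12.3 = 23.61 m.
Σ(b_i/K_i) = 9.77/0.207 + 1.54/25.8 + 12.3/0.000374 = 32935 d.
K_eq = L / Σ(b_i/K_i) = 23.61 / 32935 = 0.0007169 m/day.
Q = K_eq · A · (Δh/L) = 0.0007169 × 1560 × (9.36/23.61) = 0.4433 m³/day.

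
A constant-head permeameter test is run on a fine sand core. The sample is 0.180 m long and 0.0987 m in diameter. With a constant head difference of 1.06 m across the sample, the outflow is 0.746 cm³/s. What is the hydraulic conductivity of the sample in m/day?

1.43

Cross-sectional area A = π·(d/2)² = π × (0.0987/2)² = 0.007651 m².
Convert discharge: 0.746 cm³/s = 7.460e-07 m³/s.
Darcy's law rearranged: K = Q·L / (A·Δh) = 7.460e-07 × 0.180 / (0.007651 × 1.06) = 1.656e-05 m/s = 1.431 m/day.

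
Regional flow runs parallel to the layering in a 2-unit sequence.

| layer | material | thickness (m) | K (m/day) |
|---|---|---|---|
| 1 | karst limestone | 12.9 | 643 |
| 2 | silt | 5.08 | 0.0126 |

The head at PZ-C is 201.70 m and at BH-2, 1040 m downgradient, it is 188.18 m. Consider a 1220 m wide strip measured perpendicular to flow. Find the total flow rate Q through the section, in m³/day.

132000

Flow is parallel to layering, so each bed carries its own Darcy discharge and the transmissivities add.
Σ(K_i·b_i) = 643×12.9 + 0.0126×5.08 = 8295 m²/day.
Hydraulic gradient i = (201.70 − 188.18) / 1040 = 13.52 / 1040 = 0.01300.
Q = Σ(K_i·b_i) · W · i = 8295 × 1220 × 0.01300 = 1.316e+05 m³/day.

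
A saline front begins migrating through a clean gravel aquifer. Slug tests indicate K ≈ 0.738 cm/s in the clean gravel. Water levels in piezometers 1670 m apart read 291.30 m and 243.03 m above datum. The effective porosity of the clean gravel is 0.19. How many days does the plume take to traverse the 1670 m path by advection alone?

Convert K: 0.738 cm/s × 864 = 637.6 m/day.
Hydraulic gradient i = (291.30 − 243.03) / 1670 = 48.27 / 1670 = 0.02890.
Darcy flux q = K · i = 637.6 × 0.02890 = 18.43 m/day.
Seepage velocity v = q / n_e = 18.43 / 0.19 = 97.00 m/day.
Travel time t = L / v = 1670 / 97.00 = 17.22 days.

17.2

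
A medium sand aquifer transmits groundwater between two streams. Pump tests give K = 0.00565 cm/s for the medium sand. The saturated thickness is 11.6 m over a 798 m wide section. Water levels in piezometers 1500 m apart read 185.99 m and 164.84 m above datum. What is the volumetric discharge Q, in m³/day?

Convert K: 0.00565 cm/s × 864 = 4.882 m/day.
Cross-sectional area A = 798 × 11.6 = 9257 m².
Hydraulic gradient i = (185.99 − 164.84) / 1500 = 21.15 / 1500 = 0.01410.
Darcy's law: Q = K · A · i = 4.882 × 9257 × 0.01410 = 637.2 m³/day.

637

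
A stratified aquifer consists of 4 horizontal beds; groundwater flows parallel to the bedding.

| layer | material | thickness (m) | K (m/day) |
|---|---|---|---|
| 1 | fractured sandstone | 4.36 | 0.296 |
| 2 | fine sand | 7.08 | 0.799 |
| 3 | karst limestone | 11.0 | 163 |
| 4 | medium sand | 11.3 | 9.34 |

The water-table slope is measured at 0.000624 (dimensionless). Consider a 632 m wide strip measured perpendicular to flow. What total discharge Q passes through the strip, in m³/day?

Flow is parallel to layering, so each bed carries its own Darcy discharge and the transmissivities add.
Σ(K_i·b_i) = 0.296×4.36 + 0.799×7.08 + 163×11.0 + 9.34×11.3 = 1905 m²/day.
Hydraulic gradient i = 0.000624.
Q = Σ(K_i·b_i) · W · i = 1905 × 632 × 0.0006240 = 751.5 m³/day.

751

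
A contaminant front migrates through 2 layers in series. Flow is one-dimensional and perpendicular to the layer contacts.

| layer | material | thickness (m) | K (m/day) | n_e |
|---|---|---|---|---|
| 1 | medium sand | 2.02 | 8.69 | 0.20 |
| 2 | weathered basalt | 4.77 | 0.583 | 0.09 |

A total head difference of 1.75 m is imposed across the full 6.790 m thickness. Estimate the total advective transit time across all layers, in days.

With flow normal to the layers, continuity requires the same specific discharge q through every layer.
Σ(b_i/K_i) = 2.02/8.69 + 4.77/0.583 = 8.414 d.
q = Δh / Σ(b_i/K_i) = 1.75 / 8.414 = 0.2080 m/day.
In each layer the seepage velocity is v_i = q/n_i, so the layer transit time is t_i = b_i·n_i / q:
  layer 1 (medium sand): t_1 = 2.02 × 0.20 / 0.2080 = 1.942 d
  layer 2 (weathered basalt): t_2 = 4.77 × 0.09 / 0.2080 = 2.064 d
Total t = Σ t_i = 4.007 days.

4.01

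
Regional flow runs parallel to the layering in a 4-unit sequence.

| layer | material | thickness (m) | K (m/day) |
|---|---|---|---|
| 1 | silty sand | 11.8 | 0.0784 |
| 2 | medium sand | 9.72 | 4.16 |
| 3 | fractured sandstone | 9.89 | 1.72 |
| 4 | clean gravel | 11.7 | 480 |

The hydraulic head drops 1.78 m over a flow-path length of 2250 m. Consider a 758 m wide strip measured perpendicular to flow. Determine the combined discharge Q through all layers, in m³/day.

3400

Flow is parallel to layering, so each bed carries its own Darcy discharge and the transmissivities add.
Σ(K_i·b_i) = 0.0784×11.8 + 4.16×9.72 + 1.72×9.89 + 480×11.7 = 5674 m²/day.
Hydraulic gradient i = Δh / L = 1.78 / 2250 = 0.0007911.
Q = Σ(K_i·b_i) · W · i = 5674 × 758 × 0.0007911 = 3403 m³/day.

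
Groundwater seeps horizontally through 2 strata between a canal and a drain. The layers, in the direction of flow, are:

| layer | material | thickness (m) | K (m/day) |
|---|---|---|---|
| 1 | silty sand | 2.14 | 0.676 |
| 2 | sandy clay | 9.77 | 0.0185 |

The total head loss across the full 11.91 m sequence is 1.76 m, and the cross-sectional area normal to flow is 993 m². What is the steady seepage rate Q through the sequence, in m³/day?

Flow is perpendicular to layering, so the layers act in series and the equivalent K is the thickness-weighted harmonic mean.
Total thickness L = 2.14 + 9.77 = 11.91 m.
Σ(b_i/K_i) = 2.14/0.676 + 9.77/0.0185 = 531.3 d.
K_eq = L / Σ(b_i/K_i) = 11.91 / 531.3 = 0.02242 m/day.
Q = K_eq · A · (Δh/L) = 0.02242 × 993 × (1.76/11.91) = 3.290 m³/day.

3.29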